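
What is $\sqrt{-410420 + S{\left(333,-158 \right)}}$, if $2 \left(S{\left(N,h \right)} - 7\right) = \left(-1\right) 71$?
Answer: $\frac{7 i \sqrt{33506}}{2} \approx 640.66 i$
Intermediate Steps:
$S{\left(N,h \right)} = - \frac{57}{2}$ ($S{\left(N,h \right)} = 7 + \frac{\left(-1\right) 71}{2} = 7 + \frac{1}{2} \left(-71\right) = 7 - \frac{71}{2} = - \frac{57}{2}$)
$\sqrt{-410420 + S{\left(333,-158 \right)}} = \sqrt{-410420 - \frac{57}{2}} = \sqrt{- \frac{820897}{2}} = \frac{7 i \sqrt{33506}}{2}$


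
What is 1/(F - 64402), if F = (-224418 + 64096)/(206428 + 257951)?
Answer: -24441/1574057720 ≈ -1.5527e-5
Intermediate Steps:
F = -8438/24441 (F = -160322/464379 = -160322*1/464379 = -8438/24441 ≈ -0.34524)
1/(F - 64402) = 1/(-8438/24441 - 64402) = 1/(-1574057720/24441) = -24441/1574057720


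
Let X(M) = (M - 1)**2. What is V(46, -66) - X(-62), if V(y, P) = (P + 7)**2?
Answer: -488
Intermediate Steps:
V(y, P) = (7 + P)**2
X(M) = (-1 + M)**2
V(46, -66) - X(-62) = (7 - 66)**2 - (-1 - 62)**2 = (-59)**2 - 1*(-63)**2 = 3481 - 1*3969 = 3481 - 3969 = -488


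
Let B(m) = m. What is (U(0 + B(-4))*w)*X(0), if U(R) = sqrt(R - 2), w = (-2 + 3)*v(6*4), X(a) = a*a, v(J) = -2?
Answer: 0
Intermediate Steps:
X(a) = a**2
w = -2 (w = (-2 + 3)*(-2) = 1*(-2) = -2)
U(R) = sqrt(-2 + R)
(U(0 + B(-4))*w)*X(0) = (sqrt(-2 + (0 - 4))*(-2))*0**2 = (sqrt(-2 - 4)*(-2))*0 = (sqrt(-6)*(-2))*0 = ((I*sqrt(6))*(-2))*0 = -2*I*sqrt(6)*0 = 0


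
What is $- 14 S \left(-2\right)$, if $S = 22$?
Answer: $616$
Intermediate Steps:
$- 14 S \left(-2\right) = \left(-14\right) 22 \left(-2\right) = \left(-308\right) \left(-2\right) = 616$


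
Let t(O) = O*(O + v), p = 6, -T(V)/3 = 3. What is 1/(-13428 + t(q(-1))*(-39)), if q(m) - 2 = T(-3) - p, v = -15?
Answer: -1/27624 ≈ -3.6200e-5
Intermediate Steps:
T(V) = -9 (T(V) = -3*3 = -9)
q(m) = -13 (q(m) = 2 + (-9 - 1*6) = 2 + (-9 - 6) = 2 - 15 = -13)
t(O) = O*(-15 + O) (t(O) = O*(O - 15) = O*(-15 + O))
1/(-13428 + t(q(-1))*(-39)) = 1/(-13428 - 13*(-15 - 13)*(-39)) = 1/(-13428 - 13*(-28)*(-39)) = 1/(-13428 + 364*(-39)) = 1/(-13428 - 14196) = 1/(-27624) = -1/27624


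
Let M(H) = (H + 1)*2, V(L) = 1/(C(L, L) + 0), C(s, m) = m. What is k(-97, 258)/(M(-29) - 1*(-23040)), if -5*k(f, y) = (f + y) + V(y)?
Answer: -41539/29649360 ≈ -0.0014010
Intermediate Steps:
V(L) = 1/L (V(L) = 1/(L + 0) = 1/L)
M(H) = 2 + 2*H (M(H) = (1 + H)*2 = 2 + 2*H)
k(f, y) = -f/5 - y/5 - 1/(5*y) (k(f, y) = -((f + y) + 1/y)/5 = -(f + y + 1/y)/5 = -f/5 - y/5 - 1/(5*y))
k(-97, 258)/(M(-29) - 1*(-23040)) = ((⅕)*(-1 + 258*(-1*(-97) - 1*258))/258)/((2 + 2*(-29)) - 1*(-23040)) = ((⅕)*(1/258)*(-1 + 258*(97 - 258)))/((2 - 58) + 23040) = ((⅕)*(1/258)*(-1 + 258*(-161)))/(-56 + 23040) = ((⅕)*(1/258)*(-1 - 41538))/22984 = ((⅕)*(1/258)*(-41539))*(1/22984) = -41539/1290*1/22984 = -41539/29649360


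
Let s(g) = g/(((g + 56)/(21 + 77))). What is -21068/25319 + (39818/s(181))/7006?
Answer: -169945678775/224746686038 ≈ -0.75617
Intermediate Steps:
s(g) = g/(4/7 + g/98) (s(g) = g/(((56 + g)/98)) = g/(((56 + g)*(1/98))) = g/(4/7 + g/98))
-21068/25319 + (39818/s(181))/7006 = -21068/25319 + (39818/((98*181/(56 + 181))))/7006 = -21068*1/25319 + (39818/((98*181/237)))*(1/7006) = -21068/25319 + (39818/((98*181*(1/237))))*(1/7006) = -21068/25319 + (39818/(17738/237))*(1/7006) = -21068/25319 + (39818*(237/17738))*(1/7006) = -21068/25319 + (4718433/8869)*(1/7006) = -21068/25319 + 4718433/62136214 = -169945678775/224746686038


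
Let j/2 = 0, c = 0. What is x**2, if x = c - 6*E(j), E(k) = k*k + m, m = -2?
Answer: 144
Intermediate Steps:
j = 0 (j = 2*0 = 0)
E(k) = -2 + k**2 (E(k) = k*k - 2 = k**2 - 2 = -2 + k**2)
x = 12 (x = 0 - 6*(-2 + 0**2) = 0 - 6*(-2 + 0) = 0 - 6*(-2) = 0 + 12 = 12)
x**2 = 12**2 = 144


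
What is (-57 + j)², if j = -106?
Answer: 26569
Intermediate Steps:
(-57 + j)² = (-57 - 106)² = (-163)² = 26569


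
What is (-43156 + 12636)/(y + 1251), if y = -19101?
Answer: 436/255 ≈ 1.7098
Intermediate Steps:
(-43156 + 12636)/(y + 1251) = (-43156 + 12636)/(-19101 + 1251) = -30520/(-17850) = -30520*(-1/17850) = 436/255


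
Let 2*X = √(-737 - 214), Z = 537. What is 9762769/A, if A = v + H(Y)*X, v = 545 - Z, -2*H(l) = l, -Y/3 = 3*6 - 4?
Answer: 312408608/419647 - 410036298*I*√951/419647 ≈ 744.46 - 30132.0*I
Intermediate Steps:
Y = -42 (Y = -3*(3*6 - 4) = -3*(18 - 4) = -3*14 = -42)
H(l) = -l/2
X = I*√951/2 (X = √(-737 - 214)/2 = √(-951)/2 = (I*√951)/2 = I*√951/2 ≈ 15.419*I)
v = 8 (v = 545 - 1*537 = 545 - 537 = 8)
A = 8 + 21*I*√951/2 (A = 8 + (-½*(-42))*(I*√951/2) = 8 + 21*(I*√951/2) = 8 + 21*I*√951/2 ≈ 8.0 + 323.8*I)
9762769/A = 9762769/(8 + 21*I*√951/2)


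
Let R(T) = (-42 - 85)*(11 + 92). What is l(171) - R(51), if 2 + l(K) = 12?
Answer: 13091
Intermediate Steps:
R(T) = -13081 (R(T) = -127*103 = -13081)
l(K) = 10 (l(K) = -2 + 12 = 10)
l(171) - R(51) = 10 - 1*(-13081) = 10 + 13081 = 13091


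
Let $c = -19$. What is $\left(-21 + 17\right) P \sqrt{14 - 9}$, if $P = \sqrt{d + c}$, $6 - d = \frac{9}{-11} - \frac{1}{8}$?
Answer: $- \frac{i \sqrt{116710}}{11} \approx - 31.057 i$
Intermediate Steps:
$d = \frac{611}{88}$ ($d = 6 - \left(\frac{9}{-11} - \frac{1}{8}\right) = 6 - \left(9 \left(- \frac{1}{11}\right) - \frac{1}{8}\right) = 6 - \left(- \frac{9}{11} - \frac{1}{8}\right) = 6 - - \frac{83}{88} = 6 + \frac{83}{88} = \frac{611}{88} \approx 6.9432$)
$P = \frac{i \sqrt{23342}}{44}$ ($P = \sqrt{\frac{611}{88} - 19} = \sqrt{- \frac{1061}{88}} = \frac{i \sqrt{23342}}{44} \approx 3.4723 i$)
$\left(-21 + 17\right) P \sqrt{14 - 9} = \left(-21 + 17\right) \frac{i \sqrt{23342}}{44} \sqrt{14 - 9} = - 4 \frac{i \sqrt{23342}}{44} \sqrt{5} = - \frac{i \sqrt{23342}}{11} \sqrt{5} = - \frac{i \sqrt{116710}}{11}$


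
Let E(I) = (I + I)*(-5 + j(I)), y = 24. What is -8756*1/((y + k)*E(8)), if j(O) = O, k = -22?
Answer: -2189/24 ≈ -91.208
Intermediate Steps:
E(I) = 2*I*(-5 + I) (E(I) = (I + I)*(-5 + I) = (2*I)*(-5 + I) = 2*I*(-5 + I))
-8756*1/((y + k)*E(8)) = -8756*1/(16*(-5 + 8)*(24 - 22)) = -8756/((2*8*3)*2) = -8756/(48*2) = -8756/96 = -8756*1/96 = -2189/24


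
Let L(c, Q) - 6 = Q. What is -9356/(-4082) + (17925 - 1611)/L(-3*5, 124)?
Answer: 1304039/10205 ≈ 127.78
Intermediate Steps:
L(c, Q) = 6 + Q
-9356/(-4082) + (17925 - 1611)/L(-3*5, 124) = -9356/(-4082) + (17925 - 1611)/(6 + 124) = -9356*(-1/4082) + 16314/130 = 4678/2041 + 16314*(1/130) = 4678/2041 + 8157/65 = 1304039/10205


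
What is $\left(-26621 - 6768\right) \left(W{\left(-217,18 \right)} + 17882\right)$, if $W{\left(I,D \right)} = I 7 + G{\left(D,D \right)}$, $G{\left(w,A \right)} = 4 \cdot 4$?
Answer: $-546878431$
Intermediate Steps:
$G{\left(w,A \right)} = 16$
$W{\left(I,D \right)} = 16 + 7 I$ ($W{\left(I,D \right)} = I 7 + 16 = 7 I + 16 = 16 + 7 I$)
$\left(-26621 - 6768\right) \left(W{\left(-217,18 \right)} + 17882\right) = \left(-26621 - 6768\right) \left(\left(16 + 7 \left(-217\right)\right) + 17882\right) = - 33389 \left(\left(16 - 1519\right) + 17882\right) = - 33389 \left(-1503 + 17882\right) = \left(-33389\right) 16379 = -546878431$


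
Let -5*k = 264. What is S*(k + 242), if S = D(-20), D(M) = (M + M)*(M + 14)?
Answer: 45408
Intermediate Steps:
k = -264/5 (k = -⅕*264 = -264/5 ≈ -52.800)
D(M) = 2*M*(14 + M) (D(M) = (2*M)*(14 + M) = 2*M*(14 + M))
S = 240 (S = 2*(-20)*(14 - 20) = 2*(-20)*(-6) = 240)
S*(k + 242) = 240*(-264/5 + 242) = 240*(946/5) = 45408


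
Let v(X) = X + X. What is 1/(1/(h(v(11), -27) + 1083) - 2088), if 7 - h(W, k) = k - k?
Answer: -1090/2275919 ≈ -0.00047893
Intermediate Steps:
v(X) = 2*X
h(W, k) = 7 (h(W, k) = 7 - (k - k) = 7 - 1*0 = 7 + 0 = 7)
1/(1/(h(v(11), -27) + 1083) - 2088) = 1/(1/(7 + 1083) - 2088) = 1/(1/1090 - 2088) = 1/(-2275919/1090) = -1090/2275919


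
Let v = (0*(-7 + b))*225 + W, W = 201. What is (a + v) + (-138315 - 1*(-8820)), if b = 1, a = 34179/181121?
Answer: -23417824395/181121 ≈ -1.2929e+5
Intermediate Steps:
a = 34179/181121 (a = 34179*(1/181121) = 34179/181121 ≈ 0.18871)
v = 201 (v = (0*(-7 + 1))*225 + 201 = (0*(-6))*225 + 201 = 0*225 + 201 = 0 + 201 = 201)
(a + v) + (-138315 - 1*(-8820)) = (34179/181121 + 201) + (-138315 - 1*(-8820)) = 36439500/181121 + (-138315 + 8820) = 36439500/181121 - 129495 = -23417824395/181121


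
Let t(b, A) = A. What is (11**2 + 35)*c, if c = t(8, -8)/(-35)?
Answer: 1248/35 ≈ 35.657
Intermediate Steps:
c = 8/35 (c = -8/(-35) = -8*(-1/35) = 8/35 ≈ 0.22857)
(11**2 + 35)*c = (11**2 + 35)*(8/35) = (121 + 35)*(8/35) = 156*(8/35) = 1248/35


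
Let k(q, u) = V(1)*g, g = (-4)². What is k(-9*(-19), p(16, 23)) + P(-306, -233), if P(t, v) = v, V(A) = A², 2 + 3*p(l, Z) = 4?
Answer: -217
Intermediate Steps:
p(l, Z) = ⅔ (p(l, Z) = -⅔ + (⅓)*4 = -⅔ + 4/3 = ⅔)
g = 16
k(q, u) = 16 (k(q, u) = 1²*16 = 1*16 = 16)
k(-9*(-19), p(16, 23)) + P(-306, -233) = 16 - 233 = -217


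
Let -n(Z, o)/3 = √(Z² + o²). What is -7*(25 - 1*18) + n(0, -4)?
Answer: -61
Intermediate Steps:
n(Z, o) = -3*√(Z² + o²)
-7*(25 - 1*18) + n(0, -4) = -7*(25 - 1*18) - 3*√(0² + (-4)²) = -7*(25 - 18) - 3*√(0 + 16) = -7*7 - 3*√16 = -49 - 3*4 = -49 - 12 = -61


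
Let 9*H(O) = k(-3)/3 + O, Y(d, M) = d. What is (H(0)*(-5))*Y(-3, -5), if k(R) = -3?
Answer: -5/3 ≈ -1.6667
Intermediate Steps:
H(O) = -⅑ + O/9 (H(O) = (-3/3 + O)/9 = ((⅓)*(-3) + O)/9 = (-1 + O)/9 = -⅑ + O/9)
(H(0)*(-5))*Y(-3, -5) = ((-⅑ + (⅑)*0)*(-5))*(-3) = ((-⅑ + 0)*(-5))*(-3) = -⅑*(-5)*(-3) = (5/9)*(-3) = -5/3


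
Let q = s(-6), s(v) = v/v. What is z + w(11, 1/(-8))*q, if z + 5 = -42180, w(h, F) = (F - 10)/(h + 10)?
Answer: -2362387/56 ≈ -42186.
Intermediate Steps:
w(h, F) = (-10 + F)/(10 + h)
s(v) = 1
q = 1
z = -42185 (z = -5 - 42180 = -42185)
z + w(11, 1/(-8))*q = -42185 + ((-10 + 1/(-8))/(10 + 11))*1 = -42185 + ((-10 - ⅛)/21)*1 = -42185 + ((1/21)*(-81/8))*1 = -42185 - 27/56*1 = -42185 - 27/56 = -2362387/56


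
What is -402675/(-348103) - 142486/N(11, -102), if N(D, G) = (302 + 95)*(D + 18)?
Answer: -6423400969/572529977 ≈ -11.219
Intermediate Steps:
N(D, G) = 7146 + 397*D (N(D, G) = 397*(18 + D) = 7146 + 397*D)
-402675/(-348103) - 142486/N(11, -102) = -402675/(-348103) - 142486/(7146 + 397*11) = -402675*(-1/348103) - 142486/(7146 + 4367) = 57525/49729 - 142486/11513 = -6423400969/572529977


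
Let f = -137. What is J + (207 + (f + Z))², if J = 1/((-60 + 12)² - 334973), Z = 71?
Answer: 6613792388/332669 ≈ 19881.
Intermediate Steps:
J = -1/332669 (J = 1/((-48)² - 334973) = 1/(2304 - 334973) = 1/(-332669) = -1/332669 ≈ -3.0060e-6)
J + (207 + (f + Z))² = -1/332669 + (207 + (-137 + 71))² = -1/332669 + (207 - 66)² = -1/332669 + 141² = -1/332669 + 19881 = 6613792388/332669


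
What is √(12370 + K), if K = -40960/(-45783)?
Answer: √2881158120290/15261 ≈ 111.22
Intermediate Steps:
K = 40960/45783 (K = -40960*(-1/45783) = 40960/45783 ≈ 0.89466)
√(12370 + K) = √(12370 + 40960/45783) = √(566376670/45783) = √2881158120290/15261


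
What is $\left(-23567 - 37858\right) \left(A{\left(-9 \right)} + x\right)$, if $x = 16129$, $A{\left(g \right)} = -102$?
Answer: $-984458475$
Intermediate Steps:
$\left(-23567 - 37858\right) \left(A{\left(-9 \right)} + x\right) = \left(-23567 - 37858\right) \left(-102 + 16129\right) = \left(-61425\right) 16027 = -984458475$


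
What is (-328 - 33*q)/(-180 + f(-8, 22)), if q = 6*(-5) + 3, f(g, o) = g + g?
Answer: -563/196 ≈ -2.8724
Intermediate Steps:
f(g, o) = 2*g
q = -27 (q = -30 + 3 = -27)
(-328 - 33*q)/(-180 + f(-8, 22)) = (-328 - 33*(-27))/(-180 + 2*(-8)) = (-328 + 891)/(-180 - 16) = 563/(-196) = 563*(-1/196) = -563/196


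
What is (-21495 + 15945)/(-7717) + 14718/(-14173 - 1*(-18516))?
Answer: 137682456/33514931 ≈ 4.1081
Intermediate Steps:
(-21495 + 15945)/(-7717) + 14718/(-14173 - 1*(-18516)) = -5550*(-1/7717) + 14718/(-14173 + 18516) = 5550/7717 + 14718/4343 = 137682456/33514931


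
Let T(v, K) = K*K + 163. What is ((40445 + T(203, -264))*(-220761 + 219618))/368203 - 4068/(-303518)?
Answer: -9959730426/29088037 ≈ -342.40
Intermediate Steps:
T(v, K) = 163 + K² (T(v, K) = K² + 163 = 163 + K²)
((40445 + T(203, -264))*(-220761 + 219618))/368203 - 4068/(-303518) = ((40445 + (163 + (-264)²))*(-220761 + 219618))/368203 - 4068/(-303518) = ((40445 + (163 + 69696))*(-1143))*(1/368203) - 4068*(-1/303518) = ((40445 + 69859)*(-1143))*(1/368203) + 18/1343 = (110304*(-1143))*(1/368203) + 18/1343 = -126077472*1/368203 + 18/1343 = -126077472/368203 + 18/1343 = -9959730426/29088037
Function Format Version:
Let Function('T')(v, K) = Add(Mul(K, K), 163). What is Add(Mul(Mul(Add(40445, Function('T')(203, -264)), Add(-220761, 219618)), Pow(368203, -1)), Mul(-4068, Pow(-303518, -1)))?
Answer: Rational(-9959730426, 29088037) ≈ -342.40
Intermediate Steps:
Function('T')(v, K) = Add(163, Pow(K, 2)) (Function('T')(v, K) = Add(Pow(K, 2), 163) = Add(163, Pow(K, 2)))
Add(Mul(Mul(Add(40445, Function('T')(203, -264)), Add(-220761, 219618)), Pow(368203, -1)), Mul(-4068, Pow(-303518, -1))) = Add(Mul(Mul(Add(40445, Add(163, Pow(-264, 2))), Add(-220761, 219618)), Pow(368203, -1)), Mul(-4068, Pow(-303518, -1))) = Add(Mul(Mul(Add(40445, Add(163, 69696)), -1143), Rational(1, 368203)), Mul(-4068, Rational(-1, 303518))) = Add(Mul(Mul(Add(40445, 69859), -1143), Rational(1, 368203)), Rational(18, 1343)) = Add(Mul(Mul(110304, -1143), Rational(1, 368203)), Rational(18, 1343)) = Add(Mul(-126077472, Rational(1, 368203)), Rational(18, 1343)) = Add(Rational(-126077472, 368203), Rational(18, 1343)) = Rational(-9959730426, 29088037)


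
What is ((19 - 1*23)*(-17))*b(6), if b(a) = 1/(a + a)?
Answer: 17/3 ≈ 5.6667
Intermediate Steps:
b(a) = 1/(2*a)
((19 - 1*23)*(-17))*b(6) = ((19 - 1*23)*(-17))*((½)/6) = ((19 - 23)*(-17))*((½)*(⅙)) = -4*(-17)*(1/12) = 68*(1/12) = 17/3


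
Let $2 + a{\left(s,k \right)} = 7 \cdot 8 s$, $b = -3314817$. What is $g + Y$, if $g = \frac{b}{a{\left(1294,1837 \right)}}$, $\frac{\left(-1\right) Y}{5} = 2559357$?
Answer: $- \frac{309094649829}{24154} \approx -1.2797 \cdot 10^{7}$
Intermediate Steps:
$a{\left(s,k \right)} = -2 + 56 s$ ($a{\left(s,k \right)} = -2 + 7 \cdot 8 s = -2 + 56 s$)
$Y = -12796785$ ($Y = \left(-5\right) 2559357 = -12796785$)
$g = - \frac{1104939}{24154}$ ($g = - \frac{3314817}{-2 + 56 \cdot 1294} = - \frac{3314817}{-2 + 72464} = - \frac{3314817}{72462} = \left(-3314817\right) \frac{1}{72462} = - \frac{1104939}{24154} \approx -45.746$)
$g + Y = - \frac{1104939}{24154} - 12796785 = - \frac{309094649829}{24154}$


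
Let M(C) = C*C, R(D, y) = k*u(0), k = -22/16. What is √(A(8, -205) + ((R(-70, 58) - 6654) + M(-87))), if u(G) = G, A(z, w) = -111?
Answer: 2*√201 ≈ 28.355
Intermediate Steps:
k = -11/8 (k = -22*1/16 = -11/8 ≈ -1.3750)
R(D, y) = 0 (R(D, y) = -11/8*0 = 0)
M(C) = C²
√(A(8, -205) + ((R(-70, 58) - 6654) + M(-87))) = √(-111 + ((0 - 6654) + (-87)²)) = √(-111 + (-6654 + 7569)) = √(-111 + 915) = √804 = 2*√201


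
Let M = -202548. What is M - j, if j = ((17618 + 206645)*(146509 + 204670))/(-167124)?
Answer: 44905824125/167124 ≈ 2.6870e+5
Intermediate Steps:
j = -78756456077/167124 (j = (224263*351179)*(-1/167124) = 78756456077*(-1/167124) = -78756456077/167124 ≈ -4.7125e+5)
M - j = -202548 - 1*(-78756456077/167124) = -202548 + 78756456077/167124 = 44905824125/167124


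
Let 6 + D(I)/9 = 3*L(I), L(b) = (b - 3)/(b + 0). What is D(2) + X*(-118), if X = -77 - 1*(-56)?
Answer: 4821/2 ≈ 2410.5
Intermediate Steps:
X = -21 (X = -77 + 56 = -21)
L(b) = (-3 + b)/b
D(I) = -54 + 27*(-3 + I)/I (D(I) = -54 + 9*(3*((-3 + I)/I)) = -54 + 9*(3*(-3 + I)/I) = -54 + 27*(-3 + I)/I)
D(2) + X*(-118) = (-27 - 81/2) - 21*(-118) = (-27 - 81*½) + 2478 = (-27 - 81/2) + 2478 = -135/2 + 2478 = 4821/2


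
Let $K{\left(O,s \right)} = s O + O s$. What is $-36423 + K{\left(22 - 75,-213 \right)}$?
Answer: $-13845$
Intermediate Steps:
$K{\left(O,s \right)} = 2 O s$ ($K{\left(O,s \right)} = O s + O s = 2 O s$)
$-36423 + K{\left(22 - 75,-213 \right)} = -36423 + 2 \left(22 - 75\right) \left(-213\right) = -36423 + 2 \left(-53\right) \left(-213\right) = -36423 + 22578 = -13845$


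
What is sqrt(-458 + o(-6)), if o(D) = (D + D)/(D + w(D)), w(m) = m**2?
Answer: 2*I*sqrt(2865)/5 ≈ 21.41*I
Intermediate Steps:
o(D) = 2*D/(D + D**2) (o(D) = (D + D)/(D + D**2) = (2*D)/(D + D**2) = 2*D/(D + D**2))
sqrt(-458 + o(-6)) = sqrt(-458 + 2/(1 - 6)) = sqrt(-458 + 2/(-5)) = sqrt(-458 + 2*(-1/5)) = sqrt(-458 - 2/5) = sqrt(-2292/5) = 2*I*sqrt(2865)/5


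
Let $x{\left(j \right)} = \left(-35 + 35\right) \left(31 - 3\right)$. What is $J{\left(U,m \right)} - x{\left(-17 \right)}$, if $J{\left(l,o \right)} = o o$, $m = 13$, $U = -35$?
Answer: $169$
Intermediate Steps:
$x{\left(j \right)} = 0$ ($x{\left(j \right)} = 0 \cdot 28 = 0$)
$J{\left(l,o \right)} = o^{2}$
$J{\left(U,m \right)} - x{\left(-17 \right)} = 13^{2} - 0 = 169 + 0 = 169$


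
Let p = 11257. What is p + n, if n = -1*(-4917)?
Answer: 16174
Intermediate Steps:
n = 4917
p + n = 11257 + 4917 = 16174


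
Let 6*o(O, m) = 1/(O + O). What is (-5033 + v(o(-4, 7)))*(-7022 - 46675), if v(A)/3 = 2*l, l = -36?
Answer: 281855553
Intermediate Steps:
o(O, m) = 1/(12*O) (o(O, m) = 1/(6*(O + O)) = 1/(6*((2*O))) = (1/(2*O))/6 = 1/(12*O))
v(A) = -216 (v(A) = 3*(2*(-36)) = 3*(-72) = -216)
(-5033 + v(o(-4, 7)))*(-7022 - 46675) = (-5033 - 216)*(-7022 - 46675) = -5249*(-53697) = 281855553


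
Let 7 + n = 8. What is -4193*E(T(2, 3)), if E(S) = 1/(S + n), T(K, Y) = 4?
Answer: -4193/5 ≈ -838.60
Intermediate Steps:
n = 1 (n = -7 + 8 = 1)
E(S) = 1/(1 + S) (E(S) = 1/(S + 1) = 1/(1 + S))
-4193*E(T(2, 3)) = -4193/(1 + 4) = -4193/5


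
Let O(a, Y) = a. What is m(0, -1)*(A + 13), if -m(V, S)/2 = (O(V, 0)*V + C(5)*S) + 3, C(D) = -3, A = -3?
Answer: -120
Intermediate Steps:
m(V, S) = -6 - 2*V² + 6*S (m(V, S) = -2*((V*V - 3*S) + 3) = -2*((V² - 3*S) + 3) = -2*(3 + V² - 3*S) = -6 - 2*V² + 6*S)
m(0, -1)*(A + 13) = (-6 - 2*0² + 6*(-1))*(-3 + 13) = (-6 - 2*0 - 6)*10 = (-6 + 0 - 6)*10 = -12*10 = -120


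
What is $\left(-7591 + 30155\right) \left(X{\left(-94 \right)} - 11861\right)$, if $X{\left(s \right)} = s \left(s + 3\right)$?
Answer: $-74619148$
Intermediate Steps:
$X{\left(s \right)} = s \left(3 + s\right)$
$\left(-7591 + 30155\right) \left(X{\left(-94 \right)} - 11861\right) = \left(-7591 + 30155\right) \left(- 94 \left(3 - 94\right) - 11861\right) = 22564 \left(\left(-94\right) \left(-91\right) - 11861\right) = 22564 \left(8554 - 11861\right) = 22564 \left(-3307\right) = -74619148$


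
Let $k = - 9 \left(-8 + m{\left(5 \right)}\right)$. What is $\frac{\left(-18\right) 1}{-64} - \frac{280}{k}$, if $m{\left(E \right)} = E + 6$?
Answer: $\frac{9203}{864} \approx 10.652$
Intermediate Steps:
$m{\left(E \right)} = 6 + E$
$k = -27$ ($k = - 9 \left(-8 + \left(6 + 5\right)\right) = - 9 \left(-8 + 11\right) = \left(-9\right) 3 = -27$)
$\frac{\left(-18\right) 1}{-64} - \frac{280}{k} = \frac{\left(-18\right) 1}{-64} - \frac{280}{-27} = \left(-18\right) \left(- \frac{1}{64}\right) - - \frac{280}{27} = \frac{9}{32} + \frac{280}{27} = \frac{9203}{864}$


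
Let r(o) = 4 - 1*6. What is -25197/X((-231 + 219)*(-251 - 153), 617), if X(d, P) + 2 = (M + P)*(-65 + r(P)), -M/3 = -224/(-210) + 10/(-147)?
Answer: 2057755/3359789 ≈ 0.61247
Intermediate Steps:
r(o) = -2 (r(o) = 4 - 6 = -2)
M = -734/245 (M = -3*(-224/(-210) + 10/(-147)) = -3*(-224*(-1/210) + 10*(-1/147)) = -3*(16/15 - 10/147) = -3*734/735 = -734/245 ≈ -2.9959)
X(d, P) = 48688/245 - 67*P (X(d, P) = -2 + (-734/245 + P)*(-65 - 2) = -2 + (-734/245 + P)*(-67) = -2 + (49178/245 - 67*P) = 48688/245 - 67*P)
-25197/X((-231 + 219)*(-251 - 153), 617) = -25197/(48688/245 - 67*617) = -25197/(48688/245 - 41339) = -25197/(-10079367/245) = -25197*(-245/10079367) = 2057755/3359789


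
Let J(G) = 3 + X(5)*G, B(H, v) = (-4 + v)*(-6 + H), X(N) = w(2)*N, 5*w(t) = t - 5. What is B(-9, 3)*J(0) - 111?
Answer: -66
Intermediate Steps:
w(t) = -1 + t/5 (w(t) = (t - 5)/5 = (-5 + t)/5 = -1 + t/5)
X(N) = -3*N/5 (X(N) = (-1 + (⅕)*2)*N = (-1 + ⅖)*N = -3*N/5)
B(H, v) = (-6 + H)*(-4 + v)
J(G) = 3 - 3*G (J(G) = 3 + (-⅗*5)*G = 3 - 3*G)
B(-9, 3)*J(0) - 111 = (24 - 6*3 - 4*(-9) - 9*3)*(3 - 3*0) - 111 = (24 - 18 + 36 - 27)*(3 + 0) - 111 = 15*3 - 111 = 45 - 111 = -66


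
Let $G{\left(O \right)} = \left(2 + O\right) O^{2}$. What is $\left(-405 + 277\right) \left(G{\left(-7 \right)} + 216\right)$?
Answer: $3712$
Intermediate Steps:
$G{\left(O \right)} = O^{2} \left(2 + O\right)$
$\left(-405 + 277\right) \left(G{\left(-7 \right)} + 216\right) = \left(-405 + 277\right) \left(\left(-7\right)^{2} \left(2 - 7\right) + 216\right) = - 128 \left(49 \left(-5\right) + 216\right) = - 128 \left(-245 + 216\right) = \left(-128\right) \left(-29\right) = 3712$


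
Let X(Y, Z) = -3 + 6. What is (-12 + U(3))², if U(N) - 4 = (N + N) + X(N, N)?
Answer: 1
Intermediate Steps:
X(Y, Z) = 3
U(N) = 7 + 2*N (U(N) = 4 + ((N + N) + 3) = 4 + (2*N + 3) = 4 + (3 + 2*N) = 7 + 2*N)
(-12 + U(3))² = (-12 + (7 + 2*3))² = (-12 + (7 + 6))² = (-12 + 13)² = 1² = 1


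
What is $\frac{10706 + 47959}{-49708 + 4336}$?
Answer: $- \frac{19555}{15124} \approx -1.293$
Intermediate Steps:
$\frac{10706 + 47959}{-49708 + 4336} = \frac{58665}{-45372} = 58665 \left(- \frac{1}{45372}\right) = - \frac{19555}{15124}$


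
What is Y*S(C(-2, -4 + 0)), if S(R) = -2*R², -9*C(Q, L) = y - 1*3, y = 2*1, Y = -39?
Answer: 26/27 ≈ 0.96296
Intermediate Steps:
y = 2
C(Q, L) = ⅑ (C(Q, L) = -(2 - 1*3)/9 = -(2 - 3)/9 = -⅑*(-1) = ⅑)
Y*S(C(-2, -4 + 0)) = -(-78)*(⅑)² = -(-78)/81 = -39*(-2/81) = 26/27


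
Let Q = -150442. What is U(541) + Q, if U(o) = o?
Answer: -149901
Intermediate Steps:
U(541) + Q = 541 - 150442 = -149901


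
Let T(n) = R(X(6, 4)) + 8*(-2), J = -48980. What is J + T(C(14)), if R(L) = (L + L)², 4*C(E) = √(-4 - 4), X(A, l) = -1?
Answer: -48992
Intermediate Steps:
C(E) = I*√2/2 (C(E) = √(-4 - 4)/4 = √(-8)/4 = (2*I*√2)/4 = I*√2/2)
R(L) = 4*L² (R(L) = (2*L)² = 4*L²)
T(n) = -12 (T(n) = 4*(-1)² + 8*(-2) = 4*1 - 16 = 4 - 16 = -12)
J + T(C(14)) = -48980 - 12 = -48992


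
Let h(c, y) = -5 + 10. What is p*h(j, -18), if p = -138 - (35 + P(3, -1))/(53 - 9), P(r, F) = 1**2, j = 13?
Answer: -7635/11 ≈ -694.09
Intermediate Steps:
P(r, F) = 1
h(c, y) = 5
p = -1527/11 (p = -138 - (35 + 1)/(53 - 9) = -138 - 36/44 = -138 - 1*9/11 = -138 - 9/11 = -1527/11 ≈ -138.82)
p*h(j, -18) = -1527/11*5 = -7635/11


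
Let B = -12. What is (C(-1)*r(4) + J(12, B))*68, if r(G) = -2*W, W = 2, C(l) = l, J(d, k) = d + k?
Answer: 272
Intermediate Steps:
r(G) = -4 (r(G) = -2*2 = -4)
(C(-1)*r(4) + J(12, B))*68 = (-1*(-4) + (12 - 12))*68 = (4 + 0)*68 = 4*68 = 272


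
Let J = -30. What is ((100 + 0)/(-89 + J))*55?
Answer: -5500/119 ≈ -46.219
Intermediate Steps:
((100 + 0)/(-89 + J))*55 = ((100 + 0)/(-89 - 30))*55 = (100/(-119))*55 = (100*(-1/119))*55 = -100/119*55 = -5500/119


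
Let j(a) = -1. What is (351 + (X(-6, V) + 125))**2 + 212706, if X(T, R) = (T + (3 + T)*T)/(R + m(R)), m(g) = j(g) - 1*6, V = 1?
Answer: 437382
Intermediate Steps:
m(g) = -7 (m(g) = -1 - 1*6 = -1 - 6 = -7)
X(T, R) = (T + T*(3 + T))/(-7 + R) (X(T, R) = (T + (3 + T)*T)/(R - 7) = (T + T*(3 + T))/(-7 + R))
(351 + (X(-6, V) + 125))**2 + 212706 = (351 + (-6*(4 - 6)/(-7 + 1) + 125))**2 + 212706 = (351 + (-6*(-2)/(-6) + 125))**2 + 212706 = (351 + (-6*(-1/6)*(-2) + 125))**2 + 212706 = (351 + (-2 + 125))**2 + 212706 = (351 + 123)**2 + 212706 = 474**2 + 212706 = 224676 + 212706 = 437382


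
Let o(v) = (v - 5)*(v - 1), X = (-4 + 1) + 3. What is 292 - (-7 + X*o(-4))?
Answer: 299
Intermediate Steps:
X = 0 (X = -3 + 3 = 0)
o(v) = (-1 + v)*(-5 + v) (o(v) = (-5 + v)*(-1 + v) = (-1 + v)*(-5 + v))
292 - (-7 + X*o(-4)) = 292 - (-7 + 0*(5 + (-4)² - 6*(-4))) = 292 - (-7 + 0*(5 + 16 + 24)) = 292 - (-7 + 0*45) = 292 - (-7 + 0) = 292 - 1*(-7) = 292 + 7 = 299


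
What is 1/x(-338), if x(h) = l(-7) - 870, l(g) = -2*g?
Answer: -1/856 ≈ -0.0011682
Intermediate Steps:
x(h) = -856 (x(h) = -2*(-7) - 870 = 14 - 870 = -856)
1/x(-338) = 1/(-856) = -1/856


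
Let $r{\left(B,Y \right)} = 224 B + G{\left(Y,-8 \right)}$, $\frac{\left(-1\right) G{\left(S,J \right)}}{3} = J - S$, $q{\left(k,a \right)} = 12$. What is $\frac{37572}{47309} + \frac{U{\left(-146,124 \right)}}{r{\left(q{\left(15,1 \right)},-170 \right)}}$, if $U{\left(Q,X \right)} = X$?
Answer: $\frac{44299930}{52087209} \approx 0.8505$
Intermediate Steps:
$G{\left(S,J \right)} = - 3 J + 3 S$ ($G{\left(S,J \right)} = - 3 \left(J - S\right) = - 3 J + 3 S$)
$r{\left(B,Y \right)} = 24 + 3 Y + 224 B$ ($r{\left(B,Y \right)} = 224 B + \left(\left(-3\right) \left(-8\right) + 3 Y\right) = 224 B + \left(24 + 3 Y\right) = 24 + 3 Y + 224 B$)
$\frac{37572}{47309} + \frac{U{\left(-146,124 \right)}}{r{\left(q{\left(15,1 \right)},-170 \right)}} = \frac{37572}{47309} + \frac{124}{24 + 3 \left(-170\right) + 224 \cdot 12} = 37572 \cdot \frac{1}{47309} + \frac{124}{24 - 510 + 2688} = \frac{37572}{47309} + \frac{124}{2202} = \frac{37572}{47309} + 124 \cdot \frac{1}{2202} = \frac{37572}{47309} + \frac{62}{1101} = \frac{44299930}{52087209}$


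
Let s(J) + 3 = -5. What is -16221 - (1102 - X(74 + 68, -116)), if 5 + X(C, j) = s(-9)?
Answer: -17336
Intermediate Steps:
s(J) = -8 (s(J) = -3 - 5 = -8)
X(C, j) = -13 (X(C, j) = -5 - 8 = -13)
-16221 - (1102 - X(74 + 68, -116)) = -16221 - (1102 - 1*(-13)) = -16221 - (1102 + 13) = -16221 - 1*1115 = -16221 - 1115 = -17336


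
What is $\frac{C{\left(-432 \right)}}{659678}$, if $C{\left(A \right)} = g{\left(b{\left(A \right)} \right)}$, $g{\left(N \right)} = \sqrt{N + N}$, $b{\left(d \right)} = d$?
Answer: $\frac{6 i \sqrt{6}}{329839} \approx 4.4558 \cdot 10^{-5} i$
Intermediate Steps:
$g{\left(N \right)} = \sqrt{2} \sqrt{N}$ ($g{\left(N \right)} = \sqrt{2 N} = \sqrt{2} \sqrt{N}$)
$C{\left(A \right)} = \sqrt{2} \sqrt{A}$
$\frac{C{\left(-432 \right)}}{659678} = \frac{\sqrt{2} \sqrt{-432}}{659678} = \sqrt{2} \cdot 12 i \sqrt{3} \cdot \frac{1}{659678} = 12 i \sqrt{6} \cdot \frac{1}{659678} = \frac{6 i \sqrt{6}}{329839}$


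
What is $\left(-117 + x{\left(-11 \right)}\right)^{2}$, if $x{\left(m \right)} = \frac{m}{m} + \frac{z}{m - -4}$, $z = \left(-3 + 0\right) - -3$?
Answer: $13456$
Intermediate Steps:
$z = 0$ ($z = -3 + 3 = 0$)
$x{\left(m \right)} = 1$ ($x{\left(m \right)} = \frac{m}{m} + \frac{0}{m - -4} = 1 + \frac{0}{m + 4} = 1 + \frac{0}{4 + m} = 1 + 0 = 1$)
$\left(-117 + x{\left(-11 \right)}\right)^{2} = \left(-117 + 1\right)^{2} = \left(-116\right)^{2} = 13456$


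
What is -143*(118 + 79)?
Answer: -28171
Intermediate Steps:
-143*(118 + 79) = -143*197 = -28171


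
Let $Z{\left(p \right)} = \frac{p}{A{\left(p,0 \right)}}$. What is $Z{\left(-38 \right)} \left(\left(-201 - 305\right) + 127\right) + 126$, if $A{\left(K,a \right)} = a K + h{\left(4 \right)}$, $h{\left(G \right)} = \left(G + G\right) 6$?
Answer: $\frac{10225}{24} \approx 426.04$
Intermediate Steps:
$h{\left(G \right)} = 12 G$ ($h{\left(G \right)} = 2 G 6 = 12 G$)
$A{\left(K,a \right)} = 48 + K a$ ($A{\left(K,a \right)} = a K + 12 \cdot 4 = K a + 48 = 48 + K a$)
$Z{\left(p \right)} = \frac{p}{48}$ ($Z{\left(p \right)} = \frac{p}{48 + p 0} = \frac{p}{48 + 0} = \frac{p}{48}$)
$Z{\left(-38 \right)} \left(\left(-201 - 305\right) + 127\right) + 126 = \frac{1}{48} \left(-38\right) \left(\left(-201 - 305\right) + 127\right) + 126 = - \frac{19 \left(-506 + 127\right)}{24} + 126 = \left(- \frac{19}{24}\right) \left(-379\right) + 126 = \frac{7201}{24} + 126 = \frac{10225}{24}$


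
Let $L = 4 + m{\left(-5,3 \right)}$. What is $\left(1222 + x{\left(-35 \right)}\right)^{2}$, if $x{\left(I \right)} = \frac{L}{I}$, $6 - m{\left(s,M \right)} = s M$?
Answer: $\frac{73085401}{49} \approx 1.4915 \cdot 10^{6}$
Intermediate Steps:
$m{\left(s,M \right)} = 6 - M s$ ($m{\left(s,M \right)} = 6 - s M = 6 - M s$)
$L = 25$ ($L = 4 - \left(-6 + 3 \left(-5\right)\right) = 4 + \left(6 + 15\right) = 4 + 21 = 25$)
$x{\left(I \right)} = \frac{25}{I}$
$\left(1222 + x{\left(-35 \right)}\right)^{2} = \left(1222 + \frac{25}{-35}\right)^{2} = \left(1222 + 25 \left(- \frac{1}{35}\right)\right)^{2} = \left(1222 - \frac{5}{7}\right)^{2} = \left(\frac{8549}{7}\right)^{2} = \frac{73085401}{49}$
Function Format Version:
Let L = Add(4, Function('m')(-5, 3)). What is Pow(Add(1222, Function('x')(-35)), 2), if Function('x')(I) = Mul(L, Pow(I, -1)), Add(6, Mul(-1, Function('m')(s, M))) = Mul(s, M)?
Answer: Rational(73085401, 49) ≈ 1.4915e+6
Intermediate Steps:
Function('m')(s, M) = Add(6, Mul(-1, M, s)) (Function('m')(s, M) = Add(6, Mul(-1, Mul(s, M))) = Add(6, Mul(-1, Mul(M, s))) = Add(6, Mul(-1, M, s)))
L = 25 (L = Add(4, Add(6, Mul(-1, 3, -5))) = Add(4, Add(6, 15)) = Add(4, 21) = 25)
Function('x')(I) = Mul(25, Pow(I, -1))
Pow(Add(1222, Function('x')(-35)), 2) = Pow(Add(1222, Mul(25, Pow(-35, -1))), 2) = Pow(Add(1222, Mul(25, Rational(-1, 35))), 2) = Pow(Add(1222, Rational(-5, 7)), 2) = Pow(Rational(8549, 7), 2) = Rational(73085401, 49)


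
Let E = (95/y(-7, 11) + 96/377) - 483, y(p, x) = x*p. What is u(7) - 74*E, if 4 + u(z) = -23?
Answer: 1038874037/29029 ≈ 35787.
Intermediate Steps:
u(z) = -27 (u(z) = -4 - 23 = -27)
y(p, x) = p*x
E = -14049430/29029 (E = (95/((-7*11)) + 96/377) - 483 = (95/(-77) + 96*(1/377)) - 483 = (95*(-1/77) + 96/377) - 483 = (-95/77 + 96/377) - 483 = -28423/29029 - 483 = -14049430/29029 ≈ -483.98)
u(7) - 74*E = -27 - 74*(-14049430/29029) = -27 + 1039657820/29029 = 1038874037/29029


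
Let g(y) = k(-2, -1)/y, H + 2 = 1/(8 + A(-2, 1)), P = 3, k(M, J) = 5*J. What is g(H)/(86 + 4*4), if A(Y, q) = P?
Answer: 55/2142 ≈ 0.025677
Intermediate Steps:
A(Y, q) = 3
H = -21/11 (H = -2 + 1/(8 + 3) = -2 + 1/11 = -21/11 ≈ -1.9091)
g(y) = -5/y (g(y) = (5*(-1))/y = -5/y)
g(H)/(86 + 4*4) = (-5/(-21/11))/(86 + 4*4) = (-5*(-11/21))/(86 + 16) = (55/21)/102 = (55/21)*(1/102) = 55/2142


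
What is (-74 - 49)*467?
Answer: -57441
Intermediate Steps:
(-74 - 49)*467 = -123*467 = -57441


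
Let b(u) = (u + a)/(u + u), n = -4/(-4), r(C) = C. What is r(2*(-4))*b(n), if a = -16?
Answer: 60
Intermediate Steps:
n = 1 (n = -4*(-¼) = 1)
b(u) = (-16 + u)/(2*u) (b(u) = (u - 16)/(u + u) = (-16 + u)/((2*u)) = (-16 + u)*(1/(2*u)) = (-16 + u)/(2*u))
r(2*(-4))*b(n) = (2*(-4))*((½)*(-16 + 1)/1) = -4*(-15) = -8*(-15/2) = 60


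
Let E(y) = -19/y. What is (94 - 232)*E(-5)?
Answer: -2622/5 ≈ -524.40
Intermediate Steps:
(94 - 232)*E(-5) = (94 - 232)*(-19/(-5)) = -(-2622)*(-1)/5 = -138*19/5 = -2622/5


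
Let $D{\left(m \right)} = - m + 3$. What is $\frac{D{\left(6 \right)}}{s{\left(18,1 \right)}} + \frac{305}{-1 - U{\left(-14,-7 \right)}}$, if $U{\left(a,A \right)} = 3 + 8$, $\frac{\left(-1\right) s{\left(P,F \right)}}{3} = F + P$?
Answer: $- \frac{5783}{228} \approx -25.364$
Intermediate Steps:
$s{\left(P,F \right)} = - 3 F - 3 P$ ($s{\left(P,F \right)} = - 3 \left(F + P\right) = - 3 F - 3 P$)
$U{\left(a,A \right)} = 11$
$D{\left(m \right)} = 3 - m$
$\frac{D{\left(6 \right)}}{s{\left(18,1 \right)}} + \frac{305}{-1 - U{\left(-14,-7 \right)}} = \frac{3 - 6}{\left(-3\right) 1 - 54} + \frac{305}{-1 - 11} = \frac{3 - 6}{-3 - 54} + \frac{305}{-1 - 11} = - \frac{3}{-57} + \frac{305}{-12} = \left(-3\right) \left(- \frac{1}{57}\right) + 305 \left(- \frac{1}{12}\right) = \frac{1}{19} - \frac{305}{12} = - \frac{5783}{228}$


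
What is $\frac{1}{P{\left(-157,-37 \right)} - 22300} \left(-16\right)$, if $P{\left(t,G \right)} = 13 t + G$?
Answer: $\frac{8}{12189} \approx 0.00065633$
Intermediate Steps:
$P{\left(t,G \right)} = G + 13 t$
$\frac{1}{P{\left(-157,-37 \right)} - 22300} \left(-16\right) = \frac{1}{\left(-37 + 13 \left(-157\right)\right) - 22300} \left(-16\right) = \frac{1}{\left(-37 - 2041\right) - 22300} \left(-16\right) = \frac{1}{-2078 - 22300} \left(-16\right) = \frac{1}{-24378} \left(-16\right) = \left(- \frac{1}{24378}\right) \left(-16\right) = \frac{8}{12189}$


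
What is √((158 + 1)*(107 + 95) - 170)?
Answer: 14*√163 ≈ 178.74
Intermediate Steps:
√((158 + 1)*(107 + 95) - 170) = √(159*202 - 170) = √(32118 - 170) = √31948 = 14*√163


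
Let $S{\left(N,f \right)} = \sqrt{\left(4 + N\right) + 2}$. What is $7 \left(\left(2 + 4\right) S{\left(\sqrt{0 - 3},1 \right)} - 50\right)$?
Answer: $-350 + 42 \sqrt{6 + i \sqrt{3}} \approx -246.08 + 14.7 i$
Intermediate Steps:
$S{\left(N,f \right)} = \sqrt{6 + N}$
$7 \left(\left(2 + 4\right) S{\left(\sqrt{0 - 3},1 \right)} - 50\right) = 7 \left(\left(2 + 4\right) \sqrt{6 + \sqrt{0 - 3}} - 50\right) = 7 \left(6 \sqrt{6 + \sqrt{-3}} - 50\right) = 7 \left(6 \sqrt{6 + i \sqrt{3}} - 50\right) = 7 \left(-50 + 6 \sqrt{6 + i \sqrt{3}}\right) = -350 + 42 \sqrt{6 + i \sqrt{3}}$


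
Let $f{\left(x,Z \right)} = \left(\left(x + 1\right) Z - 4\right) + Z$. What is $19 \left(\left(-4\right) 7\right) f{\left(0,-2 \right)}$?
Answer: $4256$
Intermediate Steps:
$f{\left(x,Z \right)} = -4 + Z + Z \left(1 + x\right)$ ($f{\left(x,Z \right)} = \left(\left(1 + x\right) Z - 4\right) + Z = \left(Z \left(1 + x\right) - 4\right) + Z = \left(-4 + Z \left(1 + x\right)\right) + Z = -4 + Z + Z \left(1 + x\right)$)
$19 \left(\left(-4\right) 7\right) f{\left(0,-2 \right)} = 19 \left(\left(-4\right) 7\right) \left(-4 + 2 \left(-2\right) - 0\right) = 19 \left(-28\right) \left(-4 - 4 + 0\right) = \left(-532\right) \left(-8\right) = 4256$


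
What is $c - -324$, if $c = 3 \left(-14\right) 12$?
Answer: $-180$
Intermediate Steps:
$c = -504$ ($c = \left(-42\right) 12 = -504$)
$c - -324 = -504 - -324 = -504 + 324 = -180$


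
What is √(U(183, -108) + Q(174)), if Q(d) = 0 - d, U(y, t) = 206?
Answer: 4*√2 ≈ 5.6569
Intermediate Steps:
Q(d) = -d
√(U(183, -108) + Q(174)) = √(206 - 1*174) = √(206 - 174) = √32 = 4*√2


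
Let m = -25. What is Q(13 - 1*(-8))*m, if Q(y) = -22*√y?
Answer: 550*√21 ≈ 2520.4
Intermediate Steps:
Q(13 - 1*(-8))*m = -22*√(13 - 1*(-8))*(-25) = -22*√(13 + 8)*(-25) = -22*√21*(-25) = 550*√21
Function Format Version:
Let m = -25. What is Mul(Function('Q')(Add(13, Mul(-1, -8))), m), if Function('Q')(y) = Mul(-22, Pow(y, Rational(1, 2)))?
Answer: Mul(550, Pow(21, Rational(1, 2))) ≈ 2520.4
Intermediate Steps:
Mul(Function('Q')(Add(13, Mul(-1, -8))), m) = Mul(Mul(-22, Pow(Add(13, Mul(-1, -8)), Rational(1, 2))), -25) = Mul(Mul(-22, Pow(Add(13, 8), Rational(1, 2))), -25) = Mul(Mul(-22, Pow(21, Rational(1, 2))), -25) = Mul(550, Pow(21, Rational(1, 2)))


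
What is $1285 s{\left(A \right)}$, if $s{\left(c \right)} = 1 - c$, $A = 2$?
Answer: $-1285$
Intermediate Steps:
$1285 s{\left(A \right)} = 1285 \left(1 - 2\right) = 1285 \left(-1\right) = -1285$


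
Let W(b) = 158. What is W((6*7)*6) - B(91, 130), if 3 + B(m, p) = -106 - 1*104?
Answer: 371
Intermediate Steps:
B(m, p) = -213 (B(m, p) = -3 + (-106 - 1*104) = -3 + (-106 - 104) = -3 - 210 = -213)
W((6*7)*6) - B(91, 130) = 158 - 1*(-213) = 158 + 213 = 371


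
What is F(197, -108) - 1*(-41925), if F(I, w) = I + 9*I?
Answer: 43895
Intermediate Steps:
F(I, w) = 10*I
F(197, -108) - 1*(-41925) = 10*197 - 1*(-41925) = 1970 + 41925 = 43895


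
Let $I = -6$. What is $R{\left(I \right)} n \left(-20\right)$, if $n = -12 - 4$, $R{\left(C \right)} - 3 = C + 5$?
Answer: $640$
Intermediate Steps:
$R{\left(C \right)} = 8 + C$ ($R{\left(C \right)} = 3 + \left(C + 5\right) = 3 + \left(5 + C\right) = 8 + C$)
$n = -16$
$R{\left(I \right)} n \left(-20\right) = \left(8 - 6\right) \left(-16\right) \left(-20\right) = 2 \left(-16\right) \left(-20\right) = \left(-32\right) \left(-20\right) = 640$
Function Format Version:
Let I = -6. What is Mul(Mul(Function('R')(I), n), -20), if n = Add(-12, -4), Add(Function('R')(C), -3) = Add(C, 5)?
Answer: 640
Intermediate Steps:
Function('R')(C) = Add(8, C) (Function('R')(C) = Add(3, Add(C, 5)) = Add(3, Add(5, C)) = Add(8, C))
n = -16
Mul(Mul(Function('R')(I), n), -20) = Mul(Mul(Add(8, -6), -16), -20) = Mul(Mul(2, -16), -20) = Mul(-32, -20) = 640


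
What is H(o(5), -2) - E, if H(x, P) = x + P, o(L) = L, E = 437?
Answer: -434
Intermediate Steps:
H(x, P) = P + x
H(o(5), -2) - E = (-2 + 5) - 1*437 = 3 - 437 = -434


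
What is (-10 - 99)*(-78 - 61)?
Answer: 15151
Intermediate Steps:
(-10 - 99)*(-78 - 61) = -109*(-139) = 15151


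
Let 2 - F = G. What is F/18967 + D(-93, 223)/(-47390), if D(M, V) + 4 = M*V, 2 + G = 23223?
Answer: -706915929/898846130 ≈ -0.78647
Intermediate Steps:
G = 23221 (G = -2 + 23223 = 23221)
F = -23219 (F = 2 - 1*23221 = 2 - 23221 = -23219)
D(M, V) = -4 + M*V
F/18967 + D(-93, 223)/(-47390) = -23219/18967 + (-4 - 93*223)/(-47390) = -23219*1/18967 + (-4 - 20739)*(-1/47390) = -23219/18967 - 20743*(-1/47390) = -23219/18967 + 20743/47390 = -706915929/898846130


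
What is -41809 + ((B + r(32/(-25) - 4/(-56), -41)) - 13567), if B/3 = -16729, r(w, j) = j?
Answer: -105604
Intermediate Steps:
B = -50187 (B = 3*(-16729) = -50187)
-41809 + ((B + r(32/(-25) - 4/(-56), -41)) - 13567) = -41809 + ((-50187 - 41) - 13567) = -41809 + (-50228 - 13567) = -41809 - 63795 = -105604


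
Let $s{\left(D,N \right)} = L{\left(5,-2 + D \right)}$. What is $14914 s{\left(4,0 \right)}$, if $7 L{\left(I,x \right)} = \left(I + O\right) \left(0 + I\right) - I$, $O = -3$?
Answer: $\frac{74570}{7} \approx 10653.0$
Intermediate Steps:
$L{\left(I,x \right)} = - \frac{I}{7} + \frac{I \left(-3 + I\right)}{7}$ ($L{\left(I,x \right)} = \frac{\left(I - 3\right) \left(0 + I\right) - I}{7} = \frac{\left(-3 + I\right) I - I}{7} = \frac{I \left(-3 + I\right) - I}{7} = \frac{- I + I \left(-3 + I\right)}{7} = - \frac{I}{7} + \frac{I \left(-3 + I\right)}{7}$)
$s{\left(D,N \right)} = \frac{5}{7}$ ($s{\left(D,N \right)} = \frac{1}{7} \cdot 5 \left(-4 + 5\right) = \frac{1}{7} \cdot 5 \cdot 1 = \frac{5}{7}$)
$14914 s{\left(4,0 \right)} = 14914 \cdot \frac{5}{7} = \frac{74570}{7}$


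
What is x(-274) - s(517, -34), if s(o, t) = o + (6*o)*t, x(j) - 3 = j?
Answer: 104680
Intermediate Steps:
x(j) = 3 + j
s(o, t) = o + 6*o*t
x(-274) - s(517, -34) = (3 - 274) - 517*(1 + 6*(-34)) = -271 - 517*(1 - 204) = -271 - 517*(-203) = -271 - 1*(-104951) = -271 + 104951 = 104680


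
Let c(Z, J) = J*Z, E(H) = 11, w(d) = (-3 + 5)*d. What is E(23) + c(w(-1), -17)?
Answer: 45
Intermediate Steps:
w(d) = 2*d
E(23) + c(w(-1), -17) = 11 - 34*(-1) = 11 - 17*(-2) = 11 + 34 = 45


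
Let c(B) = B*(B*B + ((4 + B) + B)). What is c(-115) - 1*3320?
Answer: -1498205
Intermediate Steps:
c(B) = B*(4 + B² + 2*B) (c(B) = B*(B² + (4 + 2*B)) = B*(4 + B² + 2*B))
c(-115) - 1*3320 = -115*(4 + (-115)² + 2*(-115)) - 1*3320 = -115*(4 + 13225 - 230) - 3320 = -115*12999 - 3320 = -1494885 - 3320 = -1498205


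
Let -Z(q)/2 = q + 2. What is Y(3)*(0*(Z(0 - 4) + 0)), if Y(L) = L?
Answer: 0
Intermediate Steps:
Z(q) = -4 - 2*q (Z(q) = -2*(q + 2) = -2*(2 + q) = -4 - 2*q)
Y(3)*(0*(Z(0 - 4) + 0)) = 3*(0*((-4 - 2*(0 - 4)) + 0)) = 3*(0*((-4 - 2*(-4)) + 0)) = 3*(0*((-4 + 8) + 0)) = 3*(0*(4 + 0)) = 3*(0*4) = 3*0 = 0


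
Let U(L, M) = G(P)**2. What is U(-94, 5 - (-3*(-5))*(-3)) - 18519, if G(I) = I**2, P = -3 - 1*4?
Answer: -16118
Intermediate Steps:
P = -7 (P = -3 - 4 = -7)
U(L, M) = 2401 (U(L, M) = ((-7)**2)**2 = 49**2 = 2401)
U(-94, 5 - (-3*(-5))*(-3)) - 18519 = 2401 - 18519 = -16118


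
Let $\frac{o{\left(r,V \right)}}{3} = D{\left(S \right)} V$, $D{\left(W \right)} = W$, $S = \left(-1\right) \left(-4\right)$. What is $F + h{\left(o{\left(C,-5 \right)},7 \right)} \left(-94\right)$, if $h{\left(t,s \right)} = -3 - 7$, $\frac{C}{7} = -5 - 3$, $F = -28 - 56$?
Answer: $856$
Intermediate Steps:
$F = -84$
$S = 4$
$C = -56$ ($C = 7 \left(-5 - 3\right) = 7 \left(-8\right) = -56$)
$o{\left(r,V \right)} = 12 V$ ($o{\left(r,V \right)} = 3 \cdot 4 V = 12 V$)
$h{\left(t,s \right)} = -10$ ($h{\left(t,s \right)} = -3 - 7 = -10$)
$F + h{\left(o{\left(C,-5 \right)},7 \right)} \left(-94\right) = -84 - -940 = -84 + 940 = 856$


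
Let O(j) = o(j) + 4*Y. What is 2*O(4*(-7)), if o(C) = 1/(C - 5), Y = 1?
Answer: 262/33 ≈ 7.9394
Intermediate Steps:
o(C) = 1/(-5 + C)
O(j) = 4 + 1/(-5 + j) (O(j) = 1/(-5 + j) + 4*1 = 1/(-5 + j) + 4 = 4 + 1/(-5 + j))
2*O(4*(-7)) = 2*((-19 + 4*(4*(-7)))/(-5 + 4*(-7))) = 2*((-19 + 4*(-28))/(-5 - 28)) = 2*((-19 - 112)/(-33)) = 2*(-1/33*(-131)) = 2*(131/33) = 262/33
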